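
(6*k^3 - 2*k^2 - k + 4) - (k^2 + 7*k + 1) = 6*k^3 - 3*k^2 - 8*k + 3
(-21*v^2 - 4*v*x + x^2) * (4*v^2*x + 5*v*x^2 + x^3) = -84*v^4*x - 121*v^3*x^2 - 37*v^2*x^3 + v*x^4 + x^5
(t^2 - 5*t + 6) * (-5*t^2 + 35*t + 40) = -5*t^4 + 60*t^3 - 165*t^2 + 10*t + 240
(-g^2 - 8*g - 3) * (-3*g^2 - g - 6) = 3*g^4 + 25*g^3 + 23*g^2 + 51*g + 18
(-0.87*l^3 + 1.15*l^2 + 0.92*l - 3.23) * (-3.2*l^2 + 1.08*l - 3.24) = 2.784*l^5 - 4.6196*l^4 + 1.1168*l^3 + 7.6036*l^2 - 6.4692*l + 10.4652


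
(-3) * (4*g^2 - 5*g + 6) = -12*g^2 + 15*g - 18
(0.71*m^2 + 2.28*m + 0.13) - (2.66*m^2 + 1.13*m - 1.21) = -1.95*m^2 + 1.15*m + 1.34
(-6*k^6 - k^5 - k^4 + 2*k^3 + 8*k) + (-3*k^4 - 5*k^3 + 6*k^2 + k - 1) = -6*k^6 - k^5 - 4*k^4 - 3*k^3 + 6*k^2 + 9*k - 1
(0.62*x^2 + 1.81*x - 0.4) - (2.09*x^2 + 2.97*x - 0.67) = -1.47*x^2 - 1.16*x + 0.27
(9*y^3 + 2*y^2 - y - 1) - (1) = 9*y^3 + 2*y^2 - y - 2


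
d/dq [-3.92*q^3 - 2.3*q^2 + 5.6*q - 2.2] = -11.76*q^2 - 4.6*q + 5.6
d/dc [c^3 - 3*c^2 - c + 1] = 3*c^2 - 6*c - 1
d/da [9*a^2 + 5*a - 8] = 18*a + 5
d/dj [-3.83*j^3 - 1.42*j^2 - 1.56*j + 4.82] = -11.49*j^2 - 2.84*j - 1.56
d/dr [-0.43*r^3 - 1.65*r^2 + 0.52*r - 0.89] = -1.29*r^2 - 3.3*r + 0.52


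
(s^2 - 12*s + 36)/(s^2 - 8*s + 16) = (s^2 - 12*s + 36)/(s^2 - 8*s + 16)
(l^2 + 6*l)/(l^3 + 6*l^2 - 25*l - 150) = l/(l^2 - 25)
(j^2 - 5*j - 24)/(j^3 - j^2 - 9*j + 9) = (j - 8)/(j^2 - 4*j + 3)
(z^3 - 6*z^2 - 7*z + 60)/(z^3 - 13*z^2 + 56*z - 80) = (z + 3)/(z - 4)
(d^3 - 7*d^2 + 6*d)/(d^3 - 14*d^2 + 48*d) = (d - 1)/(d - 8)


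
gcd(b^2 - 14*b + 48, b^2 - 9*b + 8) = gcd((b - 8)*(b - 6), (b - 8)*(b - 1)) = b - 8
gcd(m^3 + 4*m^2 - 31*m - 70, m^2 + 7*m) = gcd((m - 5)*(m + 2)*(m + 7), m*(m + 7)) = m + 7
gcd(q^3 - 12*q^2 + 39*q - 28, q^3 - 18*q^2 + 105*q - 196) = q^2 - 11*q + 28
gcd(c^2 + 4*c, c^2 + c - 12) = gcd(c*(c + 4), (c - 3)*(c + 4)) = c + 4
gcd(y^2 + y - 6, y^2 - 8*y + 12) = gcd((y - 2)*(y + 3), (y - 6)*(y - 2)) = y - 2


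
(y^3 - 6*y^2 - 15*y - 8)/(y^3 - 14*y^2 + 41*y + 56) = (y + 1)/(y - 7)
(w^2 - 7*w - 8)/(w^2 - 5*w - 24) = (w + 1)/(w + 3)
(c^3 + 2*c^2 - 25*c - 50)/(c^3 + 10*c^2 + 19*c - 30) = (c^2 - 3*c - 10)/(c^2 + 5*c - 6)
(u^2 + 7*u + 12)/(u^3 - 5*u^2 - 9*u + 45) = (u + 4)/(u^2 - 8*u + 15)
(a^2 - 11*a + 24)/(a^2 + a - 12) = (a - 8)/(a + 4)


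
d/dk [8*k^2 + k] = 16*k + 1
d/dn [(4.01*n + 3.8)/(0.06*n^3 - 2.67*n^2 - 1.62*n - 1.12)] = (-0.4812*n^3 + 10.0227*n^2 + 20.292*n + 1.6648)/(0.0036*n^6 - 0.3204*n^5 + 6.9345*n^4 + 8.5164*n^3 + 8.6052*n^2 + 3.6288*n + 1.2544)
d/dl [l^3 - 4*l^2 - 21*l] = 3*l^2 - 8*l - 21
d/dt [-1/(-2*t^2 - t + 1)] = (-4*t - 1)/(2*t^2 + t - 1)^2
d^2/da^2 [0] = 0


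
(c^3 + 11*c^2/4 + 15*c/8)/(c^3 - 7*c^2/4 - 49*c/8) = (8*c^2 + 22*c + 15)/(8*c^2 - 14*c - 49)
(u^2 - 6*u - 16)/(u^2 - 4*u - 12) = (u - 8)/(u - 6)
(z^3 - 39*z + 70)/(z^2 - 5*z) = z + 5 - 14/z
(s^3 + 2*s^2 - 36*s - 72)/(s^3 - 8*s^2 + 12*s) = (s^2 + 8*s + 12)/(s*(s - 2))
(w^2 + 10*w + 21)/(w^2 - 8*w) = (w^2 + 10*w + 21)/(w*(w - 8))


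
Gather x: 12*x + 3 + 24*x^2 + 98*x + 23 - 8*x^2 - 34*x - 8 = 16*x^2 + 76*x + 18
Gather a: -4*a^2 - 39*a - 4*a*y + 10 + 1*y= -4*a^2 + a*(-4*y - 39) + y + 10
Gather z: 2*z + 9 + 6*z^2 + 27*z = 6*z^2 + 29*z + 9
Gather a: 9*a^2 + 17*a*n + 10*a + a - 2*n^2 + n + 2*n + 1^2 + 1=9*a^2 + a*(17*n + 11) - 2*n^2 + 3*n + 2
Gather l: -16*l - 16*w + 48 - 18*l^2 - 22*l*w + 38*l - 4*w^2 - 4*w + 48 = -18*l^2 + l*(22 - 22*w) - 4*w^2 - 20*w + 96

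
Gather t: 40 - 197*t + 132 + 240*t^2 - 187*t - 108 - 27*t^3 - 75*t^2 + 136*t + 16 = -27*t^3 + 165*t^2 - 248*t + 80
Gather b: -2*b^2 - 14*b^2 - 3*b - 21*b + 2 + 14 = -16*b^2 - 24*b + 16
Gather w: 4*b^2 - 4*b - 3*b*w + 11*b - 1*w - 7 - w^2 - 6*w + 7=4*b^2 + 7*b - w^2 + w*(-3*b - 7)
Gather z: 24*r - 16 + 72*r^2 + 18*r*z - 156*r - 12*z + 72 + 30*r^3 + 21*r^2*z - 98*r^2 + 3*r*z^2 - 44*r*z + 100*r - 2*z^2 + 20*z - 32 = 30*r^3 - 26*r^2 - 32*r + z^2*(3*r - 2) + z*(21*r^2 - 26*r + 8) + 24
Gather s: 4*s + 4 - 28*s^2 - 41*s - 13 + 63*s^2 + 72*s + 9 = 35*s^2 + 35*s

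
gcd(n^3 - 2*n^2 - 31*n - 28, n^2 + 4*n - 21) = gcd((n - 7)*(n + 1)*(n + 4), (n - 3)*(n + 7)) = 1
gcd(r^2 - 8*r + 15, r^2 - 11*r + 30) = r - 5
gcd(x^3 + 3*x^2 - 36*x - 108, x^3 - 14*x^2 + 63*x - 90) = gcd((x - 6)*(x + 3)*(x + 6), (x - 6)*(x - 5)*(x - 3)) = x - 6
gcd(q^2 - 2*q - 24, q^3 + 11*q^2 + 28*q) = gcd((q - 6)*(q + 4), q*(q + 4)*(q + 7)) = q + 4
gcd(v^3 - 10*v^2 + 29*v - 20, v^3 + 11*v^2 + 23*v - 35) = v - 1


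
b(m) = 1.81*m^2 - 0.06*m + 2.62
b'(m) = 3.62*m - 0.06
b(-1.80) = 8.59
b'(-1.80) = -6.58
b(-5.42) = 56.12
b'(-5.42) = -19.68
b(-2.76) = 16.57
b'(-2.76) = -10.05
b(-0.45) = 3.01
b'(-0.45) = -1.69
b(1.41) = 6.13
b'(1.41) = 5.04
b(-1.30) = 5.76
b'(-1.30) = -4.77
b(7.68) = 108.92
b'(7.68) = 27.74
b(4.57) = 40.15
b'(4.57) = 16.48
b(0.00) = 2.62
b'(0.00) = -0.06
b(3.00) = 18.73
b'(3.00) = 10.80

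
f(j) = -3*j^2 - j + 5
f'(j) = -6*j - 1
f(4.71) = -66.26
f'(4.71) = -29.26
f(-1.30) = 1.23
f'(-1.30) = 6.80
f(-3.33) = -24.94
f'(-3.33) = 18.98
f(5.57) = -93.64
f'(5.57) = -34.42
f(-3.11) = -20.91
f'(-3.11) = 17.66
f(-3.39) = -26.09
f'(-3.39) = 19.34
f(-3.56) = -29.46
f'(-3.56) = 20.36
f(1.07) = 0.50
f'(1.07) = -7.42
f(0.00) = 5.00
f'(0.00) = -1.00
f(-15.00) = -655.00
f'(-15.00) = 89.00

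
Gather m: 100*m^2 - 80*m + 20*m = 100*m^2 - 60*m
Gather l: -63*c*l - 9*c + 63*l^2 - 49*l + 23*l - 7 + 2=-9*c + 63*l^2 + l*(-63*c - 26) - 5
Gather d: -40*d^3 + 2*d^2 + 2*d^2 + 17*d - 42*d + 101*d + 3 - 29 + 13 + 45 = -40*d^3 + 4*d^2 + 76*d + 32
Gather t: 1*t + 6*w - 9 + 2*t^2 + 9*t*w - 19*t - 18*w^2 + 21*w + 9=2*t^2 + t*(9*w - 18) - 18*w^2 + 27*w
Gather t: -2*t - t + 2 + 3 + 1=6 - 3*t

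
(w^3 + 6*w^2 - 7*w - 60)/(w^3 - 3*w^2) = 1 + 9/w + 20/w^2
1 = 1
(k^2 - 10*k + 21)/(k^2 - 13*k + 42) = (k - 3)/(k - 6)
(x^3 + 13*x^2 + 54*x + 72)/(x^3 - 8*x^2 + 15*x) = (x^3 + 13*x^2 + 54*x + 72)/(x*(x^2 - 8*x + 15))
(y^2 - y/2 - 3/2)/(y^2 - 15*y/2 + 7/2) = (2*y^2 - y - 3)/(2*y^2 - 15*y + 7)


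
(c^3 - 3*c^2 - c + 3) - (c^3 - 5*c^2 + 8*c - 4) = 2*c^2 - 9*c + 7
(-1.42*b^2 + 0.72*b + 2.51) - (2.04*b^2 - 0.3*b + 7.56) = -3.46*b^2 + 1.02*b - 5.05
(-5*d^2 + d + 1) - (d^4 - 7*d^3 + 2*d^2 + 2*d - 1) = -d^4 + 7*d^3 - 7*d^2 - d + 2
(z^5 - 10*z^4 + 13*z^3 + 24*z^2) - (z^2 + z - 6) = z^5 - 10*z^4 + 13*z^3 + 23*z^2 - z + 6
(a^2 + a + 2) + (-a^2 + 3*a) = 4*a + 2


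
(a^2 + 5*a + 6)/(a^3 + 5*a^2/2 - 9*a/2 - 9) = 2*(a + 2)/(2*a^2 - a - 6)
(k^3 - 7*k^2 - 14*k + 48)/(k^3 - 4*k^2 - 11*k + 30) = (k - 8)/(k - 5)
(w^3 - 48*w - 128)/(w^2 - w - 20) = (w^2 - 4*w - 32)/(w - 5)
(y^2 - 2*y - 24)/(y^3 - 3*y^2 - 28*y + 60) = (y + 4)/(y^2 + 3*y - 10)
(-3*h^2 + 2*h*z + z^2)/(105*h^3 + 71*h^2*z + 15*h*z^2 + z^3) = (-h + z)/(35*h^2 + 12*h*z + z^2)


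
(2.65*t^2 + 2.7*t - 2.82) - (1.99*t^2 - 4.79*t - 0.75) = 0.66*t^2 + 7.49*t - 2.07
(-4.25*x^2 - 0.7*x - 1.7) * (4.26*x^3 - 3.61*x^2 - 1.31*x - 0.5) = -18.105*x^5 + 12.3605*x^4 + 0.8525*x^3 + 9.179*x^2 + 2.577*x + 0.85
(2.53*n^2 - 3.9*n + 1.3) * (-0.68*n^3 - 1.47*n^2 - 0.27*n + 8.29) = -1.7204*n^5 - 1.0671*n^4 + 4.1659*n^3 + 20.1157*n^2 - 32.682*n + 10.777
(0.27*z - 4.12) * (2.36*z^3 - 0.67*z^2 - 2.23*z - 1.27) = 0.6372*z^4 - 9.9041*z^3 + 2.1583*z^2 + 8.8447*z + 5.2324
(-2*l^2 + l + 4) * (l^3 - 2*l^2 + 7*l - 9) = -2*l^5 + 5*l^4 - 12*l^3 + 17*l^2 + 19*l - 36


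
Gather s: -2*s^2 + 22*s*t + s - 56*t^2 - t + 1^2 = -2*s^2 + s*(22*t + 1) - 56*t^2 - t + 1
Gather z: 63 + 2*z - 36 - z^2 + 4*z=-z^2 + 6*z + 27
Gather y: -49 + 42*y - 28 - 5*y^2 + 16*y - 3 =-5*y^2 + 58*y - 80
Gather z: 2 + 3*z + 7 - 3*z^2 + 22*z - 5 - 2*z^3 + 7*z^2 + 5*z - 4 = -2*z^3 + 4*z^2 + 30*z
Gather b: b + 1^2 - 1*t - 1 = b - t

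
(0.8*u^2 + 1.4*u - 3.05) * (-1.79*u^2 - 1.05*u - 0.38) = -1.432*u^4 - 3.346*u^3 + 3.6855*u^2 + 2.6705*u + 1.159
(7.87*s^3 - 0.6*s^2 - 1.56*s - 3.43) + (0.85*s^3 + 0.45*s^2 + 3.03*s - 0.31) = 8.72*s^3 - 0.15*s^2 + 1.47*s - 3.74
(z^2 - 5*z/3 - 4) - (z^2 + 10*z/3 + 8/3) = -5*z - 20/3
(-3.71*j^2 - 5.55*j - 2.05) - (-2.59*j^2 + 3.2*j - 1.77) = -1.12*j^2 - 8.75*j - 0.28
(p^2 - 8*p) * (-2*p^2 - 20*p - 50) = -2*p^4 - 4*p^3 + 110*p^2 + 400*p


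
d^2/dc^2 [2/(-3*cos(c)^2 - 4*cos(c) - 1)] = 2*(36*sin(c)^4 - 22*sin(c)^2 - 49*cos(c) + 9*cos(3*c) - 40)/((cos(c) + 1)^3*(3*cos(c) + 1)^3)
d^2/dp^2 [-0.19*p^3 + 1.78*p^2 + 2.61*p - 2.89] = 3.56 - 1.14*p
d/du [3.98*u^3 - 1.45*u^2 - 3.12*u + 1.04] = 11.94*u^2 - 2.9*u - 3.12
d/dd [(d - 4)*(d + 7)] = 2*d + 3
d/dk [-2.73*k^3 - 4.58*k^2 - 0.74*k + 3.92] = -8.19*k^2 - 9.16*k - 0.74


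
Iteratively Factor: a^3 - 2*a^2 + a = (a)*(a^2 - 2*a + 1) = a*(a - 1)*(a - 1)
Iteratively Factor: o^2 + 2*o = (o + 2)*(o)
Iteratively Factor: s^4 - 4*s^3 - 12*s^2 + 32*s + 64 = (s + 2)*(s^3 - 6*s^2 + 32) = (s - 4)*(s + 2)*(s^2 - 2*s - 8) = (s - 4)*(s + 2)^2*(s - 4)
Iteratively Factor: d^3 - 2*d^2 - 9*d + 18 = (d + 3)*(d^2 - 5*d + 6) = (d - 2)*(d + 3)*(d - 3)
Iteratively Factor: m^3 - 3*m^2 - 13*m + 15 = (m - 1)*(m^2 - 2*m - 15) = (m - 1)*(m + 3)*(m - 5)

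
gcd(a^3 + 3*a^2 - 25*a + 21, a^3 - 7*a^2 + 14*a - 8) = a - 1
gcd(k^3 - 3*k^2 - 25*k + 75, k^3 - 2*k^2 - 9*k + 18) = k - 3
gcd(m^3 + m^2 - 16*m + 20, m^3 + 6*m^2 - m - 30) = m^2 + 3*m - 10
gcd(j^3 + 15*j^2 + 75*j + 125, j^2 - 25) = j + 5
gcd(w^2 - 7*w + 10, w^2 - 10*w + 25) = w - 5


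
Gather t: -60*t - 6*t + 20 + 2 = 22 - 66*t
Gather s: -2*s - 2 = -2*s - 2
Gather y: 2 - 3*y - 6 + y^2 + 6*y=y^2 + 3*y - 4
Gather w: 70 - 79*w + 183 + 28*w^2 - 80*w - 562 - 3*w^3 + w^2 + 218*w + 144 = -3*w^3 + 29*w^2 + 59*w - 165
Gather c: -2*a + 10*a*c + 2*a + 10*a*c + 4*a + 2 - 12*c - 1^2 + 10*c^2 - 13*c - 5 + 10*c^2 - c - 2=4*a + 20*c^2 + c*(20*a - 26) - 6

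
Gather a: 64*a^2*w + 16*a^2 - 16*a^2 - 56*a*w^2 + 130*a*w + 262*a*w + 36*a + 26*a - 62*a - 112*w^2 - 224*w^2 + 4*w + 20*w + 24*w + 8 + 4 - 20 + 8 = 64*a^2*w + a*(-56*w^2 + 392*w) - 336*w^2 + 48*w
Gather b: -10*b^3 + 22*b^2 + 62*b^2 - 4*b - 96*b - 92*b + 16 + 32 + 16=-10*b^3 + 84*b^2 - 192*b + 64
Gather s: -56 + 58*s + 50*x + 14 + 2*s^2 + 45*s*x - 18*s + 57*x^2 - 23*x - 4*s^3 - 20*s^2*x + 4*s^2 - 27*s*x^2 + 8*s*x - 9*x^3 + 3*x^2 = -4*s^3 + s^2*(6 - 20*x) + s*(-27*x^2 + 53*x + 40) - 9*x^3 + 60*x^2 + 27*x - 42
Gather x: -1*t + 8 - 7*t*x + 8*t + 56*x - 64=7*t + x*(56 - 7*t) - 56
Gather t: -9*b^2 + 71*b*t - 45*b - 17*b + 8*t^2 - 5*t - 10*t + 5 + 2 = -9*b^2 - 62*b + 8*t^2 + t*(71*b - 15) + 7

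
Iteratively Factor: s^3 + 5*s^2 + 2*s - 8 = (s + 2)*(s^2 + 3*s - 4) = (s + 2)*(s + 4)*(s - 1)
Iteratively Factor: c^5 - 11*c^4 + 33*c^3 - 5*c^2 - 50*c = (c - 5)*(c^4 - 6*c^3 + 3*c^2 + 10*c) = (c - 5)*(c + 1)*(c^3 - 7*c^2 + 10*c) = (c - 5)*(c - 2)*(c + 1)*(c^2 - 5*c) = (c - 5)^2*(c - 2)*(c + 1)*(c)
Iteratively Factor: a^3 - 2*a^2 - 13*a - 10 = (a + 1)*(a^2 - 3*a - 10) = (a - 5)*(a + 1)*(a + 2)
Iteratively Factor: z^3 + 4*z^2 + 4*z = (z + 2)*(z^2 + 2*z) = z*(z + 2)*(z + 2)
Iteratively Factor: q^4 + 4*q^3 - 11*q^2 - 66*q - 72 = (q + 3)*(q^3 + q^2 - 14*q - 24) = (q + 3)^2*(q^2 - 2*q - 8) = (q - 4)*(q + 3)^2*(q + 2)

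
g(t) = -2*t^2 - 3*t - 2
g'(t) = -4*t - 3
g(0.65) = -4.80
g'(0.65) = -5.60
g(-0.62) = -0.91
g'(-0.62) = -0.52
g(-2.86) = -9.78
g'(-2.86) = 8.44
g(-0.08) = -1.77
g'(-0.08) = -2.68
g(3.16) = -31.45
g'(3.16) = -15.64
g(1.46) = -10.64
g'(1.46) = -8.84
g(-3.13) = -12.20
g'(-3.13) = 9.52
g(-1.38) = -1.67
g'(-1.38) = 2.52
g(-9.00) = -137.00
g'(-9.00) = 33.00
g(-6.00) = -56.00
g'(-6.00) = 21.00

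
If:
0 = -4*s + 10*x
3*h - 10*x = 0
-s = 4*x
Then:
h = 0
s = 0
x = 0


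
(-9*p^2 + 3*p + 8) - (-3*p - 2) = -9*p^2 + 6*p + 10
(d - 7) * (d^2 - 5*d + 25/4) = d^3 - 12*d^2 + 165*d/4 - 175/4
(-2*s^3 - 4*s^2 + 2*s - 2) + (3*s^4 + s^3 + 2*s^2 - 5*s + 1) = 3*s^4 - s^3 - 2*s^2 - 3*s - 1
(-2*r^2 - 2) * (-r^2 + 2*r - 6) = 2*r^4 - 4*r^3 + 14*r^2 - 4*r + 12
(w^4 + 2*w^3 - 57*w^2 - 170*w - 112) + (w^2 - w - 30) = w^4 + 2*w^3 - 56*w^2 - 171*w - 142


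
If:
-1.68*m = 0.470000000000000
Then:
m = -0.28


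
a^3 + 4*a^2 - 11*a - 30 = (a - 3)*(a + 2)*(a + 5)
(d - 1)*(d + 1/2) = d^2 - d/2 - 1/2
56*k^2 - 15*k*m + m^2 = (-8*k + m)*(-7*k + m)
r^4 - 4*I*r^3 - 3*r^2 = r^2*(r - 3*I)*(r - I)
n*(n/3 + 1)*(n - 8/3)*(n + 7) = n^4/3 + 22*n^3/9 - 17*n^2/9 - 56*n/3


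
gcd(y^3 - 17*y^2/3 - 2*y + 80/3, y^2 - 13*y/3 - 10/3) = y - 5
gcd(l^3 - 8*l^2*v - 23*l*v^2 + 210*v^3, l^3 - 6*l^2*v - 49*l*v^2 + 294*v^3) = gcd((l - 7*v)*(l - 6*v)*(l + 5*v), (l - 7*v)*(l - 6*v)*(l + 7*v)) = l^2 - 13*l*v + 42*v^2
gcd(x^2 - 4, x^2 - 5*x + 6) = x - 2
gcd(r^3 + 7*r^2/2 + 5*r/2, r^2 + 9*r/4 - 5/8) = r + 5/2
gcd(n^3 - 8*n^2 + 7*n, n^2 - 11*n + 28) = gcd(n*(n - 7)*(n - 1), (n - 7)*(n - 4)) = n - 7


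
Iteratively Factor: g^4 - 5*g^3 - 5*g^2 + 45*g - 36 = (g - 1)*(g^3 - 4*g^2 - 9*g + 36) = (g - 3)*(g - 1)*(g^2 - g - 12) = (g - 4)*(g - 3)*(g - 1)*(g + 3)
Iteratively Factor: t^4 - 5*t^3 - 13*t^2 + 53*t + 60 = (t - 4)*(t^3 - t^2 - 17*t - 15) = (t - 4)*(t + 1)*(t^2 - 2*t - 15) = (t - 5)*(t - 4)*(t + 1)*(t + 3)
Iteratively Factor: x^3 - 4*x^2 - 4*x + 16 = (x - 2)*(x^2 - 2*x - 8) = (x - 4)*(x - 2)*(x + 2)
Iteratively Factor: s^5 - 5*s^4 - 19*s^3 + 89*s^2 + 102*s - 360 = (s - 2)*(s^4 - 3*s^3 - 25*s^2 + 39*s + 180) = (s - 4)*(s - 2)*(s^3 + s^2 - 21*s - 45) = (s - 4)*(s - 2)*(s + 3)*(s^2 - 2*s - 15) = (s - 5)*(s - 4)*(s - 2)*(s + 3)*(s + 3)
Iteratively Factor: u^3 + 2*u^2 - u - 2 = (u + 2)*(u^2 - 1) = (u - 1)*(u + 2)*(u + 1)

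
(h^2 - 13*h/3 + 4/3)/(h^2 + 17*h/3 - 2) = (h - 4)/(h + 6)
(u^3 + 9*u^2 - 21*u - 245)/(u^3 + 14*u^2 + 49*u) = (u - 5)/u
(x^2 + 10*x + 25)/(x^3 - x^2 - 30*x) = (x + 5)/(x*(x - 6))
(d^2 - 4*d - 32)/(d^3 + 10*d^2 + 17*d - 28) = (d - 8)/(d^2 + 6*d - 7)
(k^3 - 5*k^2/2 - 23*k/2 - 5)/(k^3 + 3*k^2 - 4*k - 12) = (k^2 - 9*k/2 - 5/2)/(k^2 + k - 6)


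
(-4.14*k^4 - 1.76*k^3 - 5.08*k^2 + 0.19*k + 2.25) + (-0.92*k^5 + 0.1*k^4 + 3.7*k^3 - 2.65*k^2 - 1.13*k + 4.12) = -0.92*k^5 - 4.04*k^4 + 1.94*k^3 - 7.73*k^2 - 0.94*k + 6.37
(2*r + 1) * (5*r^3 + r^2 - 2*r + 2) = 10*r^4 + 7*r^3 - 3*r^2 + 2*r + 2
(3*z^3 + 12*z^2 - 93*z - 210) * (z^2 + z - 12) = 3*z^5 + 15*z^4 - 117*z^3 - 447*z^2 + 906*z + 2520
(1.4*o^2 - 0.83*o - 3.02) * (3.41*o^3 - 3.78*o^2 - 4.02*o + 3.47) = 4.774*o^5 - 8.1223*o^4 - 12.7888*o^3 + 19.6102*o^2 + 9.2603*o - 10.4794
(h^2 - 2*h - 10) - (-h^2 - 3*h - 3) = 2*h^2 + h - 7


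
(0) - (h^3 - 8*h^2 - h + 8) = -h^3 + 8*h^2 + h - 8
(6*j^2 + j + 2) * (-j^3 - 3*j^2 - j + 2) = -6*j^5 - 19*j^4 - 11*j^3 + 5*j^2 + 4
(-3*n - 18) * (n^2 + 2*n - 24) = -3*n^3 - 24*n^2 + 36*n + 432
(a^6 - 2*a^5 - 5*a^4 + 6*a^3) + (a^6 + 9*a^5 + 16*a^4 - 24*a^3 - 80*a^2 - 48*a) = 2*a^6 + 7*a^5 + 11*a^4 - 18*a^3 - 80*a^2 - 48*a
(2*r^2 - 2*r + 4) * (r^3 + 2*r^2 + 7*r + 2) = 2*r^5 + 2*r^4 + 14*r^3 - 2*r^2 + 24*r + 8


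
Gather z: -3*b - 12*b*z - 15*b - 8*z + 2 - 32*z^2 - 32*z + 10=-18*b - 32*z^2 + z*(-12*b - 40) + 12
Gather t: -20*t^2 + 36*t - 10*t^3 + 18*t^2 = -10*t^3 - 2*t^2 + 36*t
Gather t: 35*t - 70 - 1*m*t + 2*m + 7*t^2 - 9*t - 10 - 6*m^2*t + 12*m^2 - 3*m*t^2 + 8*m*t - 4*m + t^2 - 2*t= 12*m^2 - 2*m + t^2*(8 - 3*m) + t*(-6*m^2 + 7*m + 24) - 80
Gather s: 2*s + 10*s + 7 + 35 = 12*s + 42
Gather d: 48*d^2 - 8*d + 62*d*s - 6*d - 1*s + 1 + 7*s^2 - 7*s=48*d^2 + d*(62*s - 14) + 7*s^2 - 8*s + 1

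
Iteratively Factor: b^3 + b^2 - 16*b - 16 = (b + 4)*(b^2 - 3*b - 4) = (b - 4)*(b + 4)*(b + 1)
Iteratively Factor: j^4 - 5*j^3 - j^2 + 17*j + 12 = (j - 3)*(j^3 - 2*j^2 - 7*j - 4) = (j - 4)*(j - 3)*(j^2 + 2*j + 1) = (j - 4)*(j - 3)*(j + 1)*(j + 1)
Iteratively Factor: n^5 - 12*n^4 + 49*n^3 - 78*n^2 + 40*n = (n)*(n^4 - 12*n^3 + 49*n^2 - 78*n + 40) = n*(n - 2)*(n^3 - 10*n^2 + 29*n - 20) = n*(n - 5)*(n - 2)*(n^2 - 5*n + 4) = n*(n - 5)*(n - 2)*(n - 1)*(n - 4)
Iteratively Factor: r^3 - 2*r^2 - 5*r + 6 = (r + 2)*(r^2 - 4*r + 3) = (r - 1)*(r + 2)*(r - 3)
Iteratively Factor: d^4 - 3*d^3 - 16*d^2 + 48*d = (d)*(d^3 - 3*d^2 - 16*d + 48) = d*(d + 4)*(d^2 - 7*d + 12) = d*(d - 3)*(d + 4)*(d - 4)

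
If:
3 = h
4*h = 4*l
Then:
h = 3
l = 3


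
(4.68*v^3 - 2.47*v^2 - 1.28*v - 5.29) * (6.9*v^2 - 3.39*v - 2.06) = 32.292*v^5 - 32.9082*v^4 - 10.0995*v^3 - 27.0736*v^2 + 20.5699*v + 10.8974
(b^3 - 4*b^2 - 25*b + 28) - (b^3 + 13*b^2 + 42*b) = -17*b^2 - 67*b + 28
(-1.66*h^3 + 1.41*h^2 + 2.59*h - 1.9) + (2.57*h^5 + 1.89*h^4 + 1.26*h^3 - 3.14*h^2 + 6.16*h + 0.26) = 2.57*h^5 + 1.89*h^4 - 0.4*h^3 - 1.73*h^2 + 8.75*h - 1.64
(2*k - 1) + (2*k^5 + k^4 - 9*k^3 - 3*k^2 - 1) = 2*k^5 + k^4 - 9*k^3 - 3*k^2 + 2*k - 2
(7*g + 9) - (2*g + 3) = 5*g + 6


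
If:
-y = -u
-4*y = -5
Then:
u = 5/4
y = 5/4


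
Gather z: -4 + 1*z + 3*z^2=3*z^2 + z - 4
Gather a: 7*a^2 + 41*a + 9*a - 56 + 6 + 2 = 7*a^2 + 50*a - 48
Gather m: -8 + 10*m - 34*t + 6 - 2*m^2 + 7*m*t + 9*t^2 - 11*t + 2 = -2*m^2 + m*(7*t + 10) + 9*t^2 - 45*t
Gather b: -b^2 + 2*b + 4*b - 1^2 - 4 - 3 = -b^2 + 6*b - 8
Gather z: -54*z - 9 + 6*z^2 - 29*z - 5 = 6*z^2 - 83*z - 14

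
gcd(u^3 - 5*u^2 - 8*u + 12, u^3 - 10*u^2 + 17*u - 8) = u - 1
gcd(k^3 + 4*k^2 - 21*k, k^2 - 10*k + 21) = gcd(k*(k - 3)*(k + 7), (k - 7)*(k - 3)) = k - 3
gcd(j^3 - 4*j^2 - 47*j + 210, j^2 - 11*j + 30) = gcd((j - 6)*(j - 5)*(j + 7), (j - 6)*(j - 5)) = j^2 - 11*j + 30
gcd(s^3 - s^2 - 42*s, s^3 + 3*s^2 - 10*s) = s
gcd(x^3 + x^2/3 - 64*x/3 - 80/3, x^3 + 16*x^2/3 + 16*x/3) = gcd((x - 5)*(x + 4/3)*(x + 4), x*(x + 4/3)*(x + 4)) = x^2 + 16*x/3 + 16/3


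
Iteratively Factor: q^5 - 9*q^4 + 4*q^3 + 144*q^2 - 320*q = (q - 5)*(q^4 - 4*q^3 - 16*q^2 + 64*q) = (q - 5)*(q - 4)*(q^3 - 16*q) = (q - 5)*(q - 4)^2*(q^2 + 4*q) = q*(q - 5)*(q - 4)^2*(q + 4)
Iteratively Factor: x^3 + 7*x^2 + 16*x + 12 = (x + 2)*(x^2 + 5*x + 6) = (x + 2)*(x + 3)*(x + 2)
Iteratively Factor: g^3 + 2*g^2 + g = (g)*(g^2 + 2*g + 1) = g*(g + 1)*(g + 1)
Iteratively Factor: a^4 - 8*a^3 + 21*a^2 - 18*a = (a)*(a^3 - 8*a^2 + 21*a - 18) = a*(a - 3)*(a^2 - 5*a + 6) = a*(a - 3)*(a - 2)*(a - 3)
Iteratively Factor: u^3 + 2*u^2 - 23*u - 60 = (u - 5)*(u^2 + 7*u + 12) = (u - 5)*(u + 4)*(u + 3)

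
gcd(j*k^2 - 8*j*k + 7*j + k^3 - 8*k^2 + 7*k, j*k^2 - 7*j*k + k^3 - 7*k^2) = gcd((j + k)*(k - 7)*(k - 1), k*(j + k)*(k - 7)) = j*k - 7*j + k^2 - 7*k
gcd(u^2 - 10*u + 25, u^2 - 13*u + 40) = u - 5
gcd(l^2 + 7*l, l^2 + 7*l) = l^2 + 7*l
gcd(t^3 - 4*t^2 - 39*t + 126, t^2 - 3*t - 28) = t - 7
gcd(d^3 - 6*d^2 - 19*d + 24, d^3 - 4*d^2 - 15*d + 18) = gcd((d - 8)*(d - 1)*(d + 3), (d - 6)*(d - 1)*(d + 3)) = d^2 + 2*d - 3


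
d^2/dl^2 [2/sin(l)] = 2*(cos(l)^2 + 1)/sin(l)^3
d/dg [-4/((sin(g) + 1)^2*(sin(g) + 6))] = 4*(3*sin(g) + 13)*cos(g)/((sin(g) + 1)^3*(sin(g) + 6)^2)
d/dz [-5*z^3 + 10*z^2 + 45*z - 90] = -15*z^2 + 20*z + 45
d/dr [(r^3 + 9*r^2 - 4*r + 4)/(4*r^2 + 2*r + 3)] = (4*r^4 + 4*r^3 + 43*r^2 + 22*r - 20)/(16*r^4 + 16*r^3 + 28*r^2 + 12*r + 9)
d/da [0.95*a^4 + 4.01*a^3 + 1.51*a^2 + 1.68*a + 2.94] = 3.8*a^3 + 12.03*a^2 + 3.02*a + 1.68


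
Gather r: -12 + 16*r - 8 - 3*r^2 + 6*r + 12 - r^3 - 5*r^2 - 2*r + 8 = -r^3 - 8*r^2 + 20*r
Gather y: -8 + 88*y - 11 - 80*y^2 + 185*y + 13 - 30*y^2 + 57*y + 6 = -110*y^2 + 330*y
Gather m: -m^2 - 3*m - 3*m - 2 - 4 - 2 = -m^2 - 6*m - 8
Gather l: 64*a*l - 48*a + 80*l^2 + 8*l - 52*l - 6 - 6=-48*a + 80*l^2 + l*(64*a - 44) - 12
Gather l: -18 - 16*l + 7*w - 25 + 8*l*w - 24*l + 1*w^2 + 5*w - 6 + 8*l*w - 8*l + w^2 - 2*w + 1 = l*(16*w - 48) + 2*w^2 + 10*w - 48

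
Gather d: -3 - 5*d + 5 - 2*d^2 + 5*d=2 - 2*d^2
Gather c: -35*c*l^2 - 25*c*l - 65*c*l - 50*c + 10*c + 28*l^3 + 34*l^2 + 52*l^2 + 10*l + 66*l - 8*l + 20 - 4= c*(-35*l^2 - 90*l - 40) + 28*l^3 + 86*l^2 + 68*l + 16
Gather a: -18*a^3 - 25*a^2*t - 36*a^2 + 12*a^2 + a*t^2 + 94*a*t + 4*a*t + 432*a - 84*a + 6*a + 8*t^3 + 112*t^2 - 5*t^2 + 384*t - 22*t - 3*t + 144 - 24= -18*a^3 + a^2*(-25*t - 24) + a*(t^2 + 98*t + 354) + 8*t^3 + 107*t^2 + 359*t + 120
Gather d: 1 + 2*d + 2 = 2*d + 3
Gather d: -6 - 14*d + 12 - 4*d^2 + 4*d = -4*d^2 - 10*d + 6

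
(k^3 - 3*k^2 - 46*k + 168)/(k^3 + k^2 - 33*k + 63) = (k^2 - 10*k + 24)/(k^2 - 6*k + 9)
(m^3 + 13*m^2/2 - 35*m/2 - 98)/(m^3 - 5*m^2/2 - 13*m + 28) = (m + 7)/(m - 2)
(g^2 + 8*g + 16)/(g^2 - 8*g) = (g^2 + 8*g + 16)/(g*(g - 8))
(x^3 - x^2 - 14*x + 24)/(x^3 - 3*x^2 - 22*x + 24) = (x^2 - 5*x + 6)/(x^2 - 7*x + 6)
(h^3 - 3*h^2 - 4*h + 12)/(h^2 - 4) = h - 3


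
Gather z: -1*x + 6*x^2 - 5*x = 6*x^2 - 6*x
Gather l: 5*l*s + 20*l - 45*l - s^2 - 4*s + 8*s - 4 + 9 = l*(5*s - 25) - s^2 + 4*s + 5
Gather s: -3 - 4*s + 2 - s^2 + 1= -s^2 - 4*s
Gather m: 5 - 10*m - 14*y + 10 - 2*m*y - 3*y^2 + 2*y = m*(-2*y - 10) - 3*y^2 - 12*y + 15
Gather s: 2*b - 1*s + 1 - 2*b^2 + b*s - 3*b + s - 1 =-2*b^2 + b*s - b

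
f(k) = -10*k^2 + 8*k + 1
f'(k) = 8 - 20*k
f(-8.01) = -704.68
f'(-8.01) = 168.20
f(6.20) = -333.80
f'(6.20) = -116.00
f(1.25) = -4.62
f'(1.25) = -17.00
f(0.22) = 2.28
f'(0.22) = 3.60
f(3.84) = -115.74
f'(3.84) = -68.80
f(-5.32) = -324.58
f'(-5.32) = 114.40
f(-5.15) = -305.42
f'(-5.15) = 111.00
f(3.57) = -97.89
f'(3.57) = -63.40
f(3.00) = -65.00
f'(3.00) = -52.00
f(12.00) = -1343.00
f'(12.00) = -232.00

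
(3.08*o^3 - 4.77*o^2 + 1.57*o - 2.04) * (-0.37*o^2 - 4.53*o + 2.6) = -1.1396*o^5 - 12.1875*o^4 + 29.0352*o^3 - 18.7593*o^2 + 13.3232*o - 5.304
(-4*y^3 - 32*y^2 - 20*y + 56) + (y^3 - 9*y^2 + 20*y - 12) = -3*y^3 - 41*y^2 + 44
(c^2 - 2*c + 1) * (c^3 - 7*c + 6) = c^5 - 2*c^4 - 6*c^3 + 20*c^2 - 19*c + 6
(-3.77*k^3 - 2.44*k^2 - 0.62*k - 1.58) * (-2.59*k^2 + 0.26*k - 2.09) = 9.7643*k^5 + 5.3394*k^4 + 8.8507*k^3 + 9.0306*k^2 + 0.885*k + 3.3022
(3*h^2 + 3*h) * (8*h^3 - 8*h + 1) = 24*h^5 + 24*h^4 - 24*h^3 - 21*h^2 + 3*h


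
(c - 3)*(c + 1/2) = c^2 - 5*c/2 - 3/2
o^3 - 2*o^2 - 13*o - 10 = (o - 5)*(o + 1)*(o + 2)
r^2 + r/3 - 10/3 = (r - 5/3)*(r + 2)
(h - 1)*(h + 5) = h^2 + 4*h - 5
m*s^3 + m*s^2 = s^2*(m*s + m)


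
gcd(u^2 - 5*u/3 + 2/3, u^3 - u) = u - 1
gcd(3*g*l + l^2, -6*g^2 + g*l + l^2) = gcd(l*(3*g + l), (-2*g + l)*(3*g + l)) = 3*g + l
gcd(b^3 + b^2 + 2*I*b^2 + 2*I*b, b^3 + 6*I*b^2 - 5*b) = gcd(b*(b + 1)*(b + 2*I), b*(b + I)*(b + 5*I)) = b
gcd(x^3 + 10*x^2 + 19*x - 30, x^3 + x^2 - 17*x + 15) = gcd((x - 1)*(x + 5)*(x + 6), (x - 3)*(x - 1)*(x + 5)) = x^2 + 4*x - 5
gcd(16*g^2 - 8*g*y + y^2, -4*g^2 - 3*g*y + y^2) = -4*g + y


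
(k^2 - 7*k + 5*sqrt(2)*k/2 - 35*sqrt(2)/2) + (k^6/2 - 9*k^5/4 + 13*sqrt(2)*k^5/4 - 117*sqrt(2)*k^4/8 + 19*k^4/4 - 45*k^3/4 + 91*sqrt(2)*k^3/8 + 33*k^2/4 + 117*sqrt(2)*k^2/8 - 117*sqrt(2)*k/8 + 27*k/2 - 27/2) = k^6/2 - 9*k^5/4 + 13*sqrt(2)*k^5/4 - 117*sqrt(2)*k^4/8 + 19*k^4/4 - 45*k^3/4 + 91*sqrt(2)*k^3/8 + 37*k^2/4 + 117*sqrt(2)*k^2/8 - 97*sqrt(2)*k/8 + 13*k/2 - 35*sqrt(2)/2 - 27/2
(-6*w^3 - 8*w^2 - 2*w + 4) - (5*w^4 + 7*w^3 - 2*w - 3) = -5*w^4 - 13*w^3 - 8*w^2 + 7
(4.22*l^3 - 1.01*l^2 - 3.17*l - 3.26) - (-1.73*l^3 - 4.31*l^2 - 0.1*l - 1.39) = 5.95*l^3 + 3.3*l^2 - 3.07*l - 1.87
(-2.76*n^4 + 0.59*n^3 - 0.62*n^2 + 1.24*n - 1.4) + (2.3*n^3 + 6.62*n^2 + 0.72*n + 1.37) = -2.76*n^4 + 2.89*n^3 + 6.0*n^2 + 1.96*n - 0.0299999999999998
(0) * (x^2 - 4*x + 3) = 0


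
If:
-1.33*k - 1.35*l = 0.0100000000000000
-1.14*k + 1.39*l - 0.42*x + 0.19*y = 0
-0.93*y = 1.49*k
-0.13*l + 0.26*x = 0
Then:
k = -0.00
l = -0.00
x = -0.00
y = 0.01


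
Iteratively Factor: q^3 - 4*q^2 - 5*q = (q)*(q^2 - 4*q - 5) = q*(q - 5)*(q + 1)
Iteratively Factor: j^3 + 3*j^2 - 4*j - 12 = (j - 2)*(j^2 + 5*j + 6) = (j - 2)*(j + 3)*(j + 2)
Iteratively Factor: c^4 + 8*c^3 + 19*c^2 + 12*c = (c)*(c^3 + 8*c^2 + 19*c + 12) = c*(c + 1)*(c^2 + 7*c + 12) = c*(c + 1)*(c + 3)*(c + 4)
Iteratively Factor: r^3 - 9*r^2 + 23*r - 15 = (r - 1)*(r^2 - 8*r + 15) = (r - 5)*(r - 1)*(r - 3)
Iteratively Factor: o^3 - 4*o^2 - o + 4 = (o - 4)*(o^2 - 1) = (o - 4)*(o - 1)*(o + 1)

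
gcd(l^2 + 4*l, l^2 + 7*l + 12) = l + 4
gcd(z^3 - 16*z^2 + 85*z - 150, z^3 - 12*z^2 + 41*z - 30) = z^2 - 11*z + 30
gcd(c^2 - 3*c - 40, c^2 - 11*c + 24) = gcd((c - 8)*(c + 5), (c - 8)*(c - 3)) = c - 8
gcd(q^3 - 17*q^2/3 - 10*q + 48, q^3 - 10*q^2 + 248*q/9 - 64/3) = q^2 - 26*q/3 + 16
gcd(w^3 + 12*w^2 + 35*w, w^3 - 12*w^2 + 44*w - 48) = 1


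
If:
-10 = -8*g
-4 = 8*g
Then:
No Solution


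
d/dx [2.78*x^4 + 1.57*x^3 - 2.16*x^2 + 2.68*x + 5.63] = 11.12*x^3 + 4.71*x^2 - 4.32*x + 2.68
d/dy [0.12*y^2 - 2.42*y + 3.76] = 0.24*y - 2.42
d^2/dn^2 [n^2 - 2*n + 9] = 2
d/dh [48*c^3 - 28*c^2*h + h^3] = -28*c^2 + 3*h^2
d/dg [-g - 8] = -1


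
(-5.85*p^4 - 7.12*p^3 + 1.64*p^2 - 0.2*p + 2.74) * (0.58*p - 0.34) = -3.393*p^5 - 2.1406*p^4 + 3.372*p^3 - 0.6736*p^2 + 1.6572*p - 0.9316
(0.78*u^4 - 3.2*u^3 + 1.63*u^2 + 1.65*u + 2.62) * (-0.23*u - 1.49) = -0.1794*u^5 - 0.4262*u^4 + 4.3931*u^3 - 2.8082*u^2 - 3.0611*u - 3.9038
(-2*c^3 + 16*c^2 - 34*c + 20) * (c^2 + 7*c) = -2*c^5 + 2*c^4 + 78*c^3 - 218*c^2 + 140*c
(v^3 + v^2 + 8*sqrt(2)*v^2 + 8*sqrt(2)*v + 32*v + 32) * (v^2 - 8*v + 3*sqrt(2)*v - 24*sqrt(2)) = v^5 - 7*v^4 + 11*sqrt(2)*v^4 - 77*sqrt(2)*v^3 + 72*v^3 - 560*v^2 + 8*sqrt(2)*v^2 - 672*sqrt(2)*v - 640*v - 768*sqrt(2)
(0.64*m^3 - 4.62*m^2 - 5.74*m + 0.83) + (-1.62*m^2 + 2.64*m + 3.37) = 0.64*m^3 - 6.24*m^2 - 3.1*m + 4.2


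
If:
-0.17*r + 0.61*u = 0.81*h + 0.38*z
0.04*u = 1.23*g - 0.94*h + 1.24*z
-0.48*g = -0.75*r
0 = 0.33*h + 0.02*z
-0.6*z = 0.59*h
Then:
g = 0.00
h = 0.00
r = 0.00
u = 0.00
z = 0.00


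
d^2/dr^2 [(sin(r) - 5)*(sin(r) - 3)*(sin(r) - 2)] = -9*sin(r)^3 + 40*sin(r)^2 - 25*sin(r) - 20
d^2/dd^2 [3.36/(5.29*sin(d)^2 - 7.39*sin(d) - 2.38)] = (376.106304*sin(d)^4 - 394.058448*sin(d)^3 - 211.450512*sin(d)^2 + 729.020544*sin(d) - 451.599456)/(-5.29*sin(d)^2 + 7.39*sin(d) + 2.38)^3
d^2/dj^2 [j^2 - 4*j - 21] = 2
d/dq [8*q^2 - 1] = 16*q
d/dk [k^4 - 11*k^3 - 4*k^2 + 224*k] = 4*k^3 - 33*k^2 - 8*k + 224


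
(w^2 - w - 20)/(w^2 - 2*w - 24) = (w - 5)/(w - 6)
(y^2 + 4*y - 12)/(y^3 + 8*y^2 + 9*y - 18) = (y - 2)/(y^2 + 2*y - 3)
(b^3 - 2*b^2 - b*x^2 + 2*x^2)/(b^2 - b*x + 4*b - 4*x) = (b^2 + b*x - 2*b - 2*x)/(b + 4)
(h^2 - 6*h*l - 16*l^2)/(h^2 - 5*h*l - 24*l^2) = (h + 2*l)/(h + 3*l)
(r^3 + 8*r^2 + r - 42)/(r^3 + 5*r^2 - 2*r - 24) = (r + 7)/(r + 4)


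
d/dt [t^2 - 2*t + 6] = 2*t - 2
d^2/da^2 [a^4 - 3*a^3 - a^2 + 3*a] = 12*a^2 - 18*a - 2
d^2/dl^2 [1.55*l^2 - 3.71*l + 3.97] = 3.10000000000000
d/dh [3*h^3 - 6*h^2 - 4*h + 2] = 9*h^2 - 12*h - 4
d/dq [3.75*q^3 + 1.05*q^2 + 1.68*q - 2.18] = 11.25*q^2 + 2.1*q + 1.68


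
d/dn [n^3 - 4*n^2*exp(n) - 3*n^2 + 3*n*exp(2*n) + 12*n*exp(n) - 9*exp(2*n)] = -4*n^2*exp(n) + 3*n^2 + 6*n*exp(2*n) + 4*n*exp(n) - 6*n - 15*exp(2*n) + 12*exp(n)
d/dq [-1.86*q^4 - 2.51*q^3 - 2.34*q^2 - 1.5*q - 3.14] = -7.44*q^3 - 7.53*q^2 - 4.68*q - 1.5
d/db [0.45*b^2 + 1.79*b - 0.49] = 0.9*b + 1.79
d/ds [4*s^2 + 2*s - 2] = 8*s + 2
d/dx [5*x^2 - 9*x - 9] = 10*x - 9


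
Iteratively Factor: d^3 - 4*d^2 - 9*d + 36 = (d - 3)*(d^2 - d - 12) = (d - 4)*(d - 3)*(d + 3)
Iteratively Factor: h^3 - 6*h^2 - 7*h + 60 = (h - 5)*(h^2 - h - 12) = (h - 5)*(h + 3)*(h - 4)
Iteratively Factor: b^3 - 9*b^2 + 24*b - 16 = (b - 4)*(b^2 - 5*b + 4) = (b - 4)*(b - 1)*(b - 4)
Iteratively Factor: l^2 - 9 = (l - 3)*(l + 3)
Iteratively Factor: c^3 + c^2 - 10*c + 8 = (c - 1)*(c^2 + 2*c - 8) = (c - 1)*(c + 4)*(c - 2)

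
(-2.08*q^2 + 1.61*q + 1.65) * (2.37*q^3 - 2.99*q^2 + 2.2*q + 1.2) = -4.9296*q^5 + 10.0349*q^4 - 5.4794*q^3 - 3.8875*q^2 + 5.562*q + 1.98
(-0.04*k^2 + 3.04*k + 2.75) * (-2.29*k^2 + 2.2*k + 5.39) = 0.0916*k^4 - 7.0496*k^3 + 0.1749*k^2 + 22.4356*k + 14.8225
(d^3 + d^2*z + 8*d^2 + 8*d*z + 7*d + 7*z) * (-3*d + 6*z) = -3*d^4 + 3*d^3*z - 24*d^3 + 6*d^2*z^2 + 24*d^2*z - 21*d^2 + 48*d*z^2 + 21*d*z + 42*z^2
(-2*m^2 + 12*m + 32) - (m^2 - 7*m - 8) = -3*m^2 + 19*m + 40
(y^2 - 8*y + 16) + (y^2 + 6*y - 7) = 2*y^2 - 2*y + 9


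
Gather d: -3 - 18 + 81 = 60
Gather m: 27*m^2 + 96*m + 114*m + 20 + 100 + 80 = 27*m^2 + 210*m + 200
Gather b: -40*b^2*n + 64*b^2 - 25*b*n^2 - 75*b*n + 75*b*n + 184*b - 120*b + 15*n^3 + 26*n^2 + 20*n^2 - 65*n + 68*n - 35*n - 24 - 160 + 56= b^2*(64 - 40*n) + b*(64 - 25*n^2) + 15*n^3 + 46*n^2 - 32*n - 128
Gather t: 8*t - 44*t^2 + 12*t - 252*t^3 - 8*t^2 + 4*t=-252*t^3 - 52*t^2 + 24*t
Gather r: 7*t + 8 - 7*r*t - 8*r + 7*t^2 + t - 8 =r*(-7*t - 8) + 7*t^2 + 8*t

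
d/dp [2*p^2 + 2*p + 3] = 4*p + 2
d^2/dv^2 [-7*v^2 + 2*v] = -14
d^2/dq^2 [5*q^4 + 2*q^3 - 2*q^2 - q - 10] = 60*q^2 + 12*q - 4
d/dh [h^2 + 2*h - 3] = 2*h + 2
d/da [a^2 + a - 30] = 2*a + 1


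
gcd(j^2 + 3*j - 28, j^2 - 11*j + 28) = j - 4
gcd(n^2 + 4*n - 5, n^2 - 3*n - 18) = 1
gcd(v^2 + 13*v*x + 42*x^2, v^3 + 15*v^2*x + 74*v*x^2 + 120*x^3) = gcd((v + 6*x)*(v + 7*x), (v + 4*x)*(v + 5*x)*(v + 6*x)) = v + 6*x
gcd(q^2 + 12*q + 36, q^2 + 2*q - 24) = q + 6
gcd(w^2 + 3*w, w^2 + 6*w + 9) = w + 3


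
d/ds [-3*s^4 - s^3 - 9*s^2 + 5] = 3*s*(-4*s^2 - s - 6)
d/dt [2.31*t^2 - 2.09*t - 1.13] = 4.62*t - 2.09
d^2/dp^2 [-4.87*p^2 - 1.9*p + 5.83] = -9.74000000000000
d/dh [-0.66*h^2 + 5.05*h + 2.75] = 5.05 - 1.32*h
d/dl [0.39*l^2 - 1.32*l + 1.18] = 0.78*l - 1.32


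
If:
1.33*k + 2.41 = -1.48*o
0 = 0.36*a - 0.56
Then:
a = 1.56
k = -1.11278195488722*o - 1.81203007518797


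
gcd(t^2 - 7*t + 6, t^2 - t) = t - 1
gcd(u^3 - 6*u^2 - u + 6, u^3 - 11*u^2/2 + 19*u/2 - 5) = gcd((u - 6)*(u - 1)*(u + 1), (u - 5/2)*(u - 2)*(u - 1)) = u - 1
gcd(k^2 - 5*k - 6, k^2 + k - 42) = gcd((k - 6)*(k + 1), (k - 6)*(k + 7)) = k - 6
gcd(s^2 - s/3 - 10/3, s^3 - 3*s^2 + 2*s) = s - 2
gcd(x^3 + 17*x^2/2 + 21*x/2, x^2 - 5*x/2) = x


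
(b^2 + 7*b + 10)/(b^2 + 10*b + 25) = (b + 2)/(b + 5)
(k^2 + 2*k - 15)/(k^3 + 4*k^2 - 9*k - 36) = (k + 5)/(k^2 + 7*k + 12)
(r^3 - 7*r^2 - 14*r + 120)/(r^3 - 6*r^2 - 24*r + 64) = (r^2 - 11*r + 30)/(r^2 - 10*r + 16)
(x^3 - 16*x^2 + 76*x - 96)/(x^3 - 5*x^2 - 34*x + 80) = (x - 6)/(x + 5)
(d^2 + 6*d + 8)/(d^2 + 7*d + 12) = (d + 2)/(d + 3)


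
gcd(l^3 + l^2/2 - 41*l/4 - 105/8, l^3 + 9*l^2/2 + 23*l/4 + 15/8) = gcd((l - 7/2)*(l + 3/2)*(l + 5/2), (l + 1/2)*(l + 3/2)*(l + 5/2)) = l^2 + 4*l + 15/4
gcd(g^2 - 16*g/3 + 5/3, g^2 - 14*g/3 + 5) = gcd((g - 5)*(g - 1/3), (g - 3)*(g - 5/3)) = 1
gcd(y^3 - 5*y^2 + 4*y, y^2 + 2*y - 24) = y - 4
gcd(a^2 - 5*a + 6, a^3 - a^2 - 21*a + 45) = a - 3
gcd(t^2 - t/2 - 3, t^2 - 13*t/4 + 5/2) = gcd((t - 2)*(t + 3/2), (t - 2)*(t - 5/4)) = t - 2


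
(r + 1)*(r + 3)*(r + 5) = r^3 + 9*r^2 + 23*r + 15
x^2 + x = x*(x + 1)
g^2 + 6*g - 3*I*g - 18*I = (g + 6)*(g - 3*I)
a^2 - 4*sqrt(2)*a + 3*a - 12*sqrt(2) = (a + 3)*(a - 4*sqrt(2))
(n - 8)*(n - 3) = n^2 - 11*n + 24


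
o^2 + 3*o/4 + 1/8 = (o + 1/4)*(o + 1/2)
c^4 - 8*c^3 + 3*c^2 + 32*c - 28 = (c - 7)*(c - 2)*(c - 1)*(c + 2)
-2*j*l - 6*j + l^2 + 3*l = (-2*j + l)*(l + 3)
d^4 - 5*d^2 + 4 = (d - 2)*(d - 1)*(d + 1)*(d + 2)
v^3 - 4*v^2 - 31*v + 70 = (v - 7)*(v - 2)*(v + 5)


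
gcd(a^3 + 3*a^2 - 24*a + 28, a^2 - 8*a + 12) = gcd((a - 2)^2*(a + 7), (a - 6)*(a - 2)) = a - 2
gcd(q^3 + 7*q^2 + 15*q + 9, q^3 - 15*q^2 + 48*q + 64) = q + 1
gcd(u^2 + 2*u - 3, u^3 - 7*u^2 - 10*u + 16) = u - 1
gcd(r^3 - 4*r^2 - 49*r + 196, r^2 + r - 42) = r + 7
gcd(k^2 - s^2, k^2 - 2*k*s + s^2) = -k + s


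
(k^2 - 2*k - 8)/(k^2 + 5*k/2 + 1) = 2*(k - 4)/(2*k + 1)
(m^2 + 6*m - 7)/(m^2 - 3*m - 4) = (-m^2 - 6*m + 7)/(-m^2 + 3*m + 4)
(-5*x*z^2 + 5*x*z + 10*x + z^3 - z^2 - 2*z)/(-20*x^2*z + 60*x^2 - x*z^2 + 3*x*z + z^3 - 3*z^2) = (z^2 - z - 2)/(4*x*z - 12*x + z^2 - 3*z)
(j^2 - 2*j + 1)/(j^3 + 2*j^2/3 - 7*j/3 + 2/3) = 3*(j - 1)/(3*j^2 + 5*j - 2)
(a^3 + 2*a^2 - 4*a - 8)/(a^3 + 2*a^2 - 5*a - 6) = (a^2 + 4*a + 4)/(a^2 + 4*a + 3)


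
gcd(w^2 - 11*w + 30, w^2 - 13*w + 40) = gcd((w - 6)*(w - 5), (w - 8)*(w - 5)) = w - 5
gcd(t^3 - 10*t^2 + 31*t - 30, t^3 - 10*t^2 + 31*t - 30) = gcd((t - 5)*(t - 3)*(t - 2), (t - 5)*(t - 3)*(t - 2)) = t^3 - 10*t^2 + 31*t - 30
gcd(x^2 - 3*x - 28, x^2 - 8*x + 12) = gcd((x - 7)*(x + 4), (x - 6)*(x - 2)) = 1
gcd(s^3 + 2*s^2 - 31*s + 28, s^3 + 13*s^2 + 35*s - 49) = s^2 + 6*s - 7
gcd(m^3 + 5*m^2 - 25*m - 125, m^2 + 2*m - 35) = m - 5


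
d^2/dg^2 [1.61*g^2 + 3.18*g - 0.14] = 3.22000000000000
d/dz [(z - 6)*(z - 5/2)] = 2*z - 17/2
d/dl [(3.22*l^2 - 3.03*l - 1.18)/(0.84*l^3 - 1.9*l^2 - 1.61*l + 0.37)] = (-2.7048*l^4 + 5.0904*l^3 - 7.9676*l^2 - 2.1012*l - 3.0209)/(0.7056*l^6 - 3.192*l^5 + 0.9052*l^4 + 6.7396*l^3 + 1.1861*l^2 - 1.1914*l + 0.1369)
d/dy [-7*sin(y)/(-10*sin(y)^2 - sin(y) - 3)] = 7*(3 - 10*sin(y)^2)*cos(y)/(10*sin(y)^2 + sin(y) + 3)^2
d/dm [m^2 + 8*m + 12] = 2*m + 8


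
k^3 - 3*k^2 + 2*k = k*(k - 2)*(k - 1)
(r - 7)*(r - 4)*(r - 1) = r^3 - 12*r^2 + 39*r - 28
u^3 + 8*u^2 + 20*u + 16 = (u + 2)^2*(u + 4)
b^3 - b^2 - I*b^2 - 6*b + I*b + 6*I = (b - 3)*(b + 2)*(b - I)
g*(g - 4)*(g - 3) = g^3 - 7*g^2 + 12*g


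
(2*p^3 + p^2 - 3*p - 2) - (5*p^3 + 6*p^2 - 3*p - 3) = -3*p^3 - 5*p^2 + 1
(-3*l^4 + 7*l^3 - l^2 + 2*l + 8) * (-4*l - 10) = 12*l^5 + 2*l^4 - 66*l^3 + 2*l^2 - 52*l - 80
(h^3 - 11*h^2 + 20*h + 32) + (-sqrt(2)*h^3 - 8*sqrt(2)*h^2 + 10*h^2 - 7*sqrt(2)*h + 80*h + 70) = -sqrt(2)*h^3 + h^3 - 8*sqrt(2)*h^2 - h^2 - 7*sqrt(2)*h + 100*h + 102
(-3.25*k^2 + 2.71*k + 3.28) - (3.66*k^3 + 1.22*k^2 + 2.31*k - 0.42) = -3.66*k^3 - 4.47*k^2 + 0.4*k + 3.7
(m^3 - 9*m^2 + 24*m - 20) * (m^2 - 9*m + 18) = m^5 - 18*m^4 + 123*m^3 - 398*m^2 + 612*m - 360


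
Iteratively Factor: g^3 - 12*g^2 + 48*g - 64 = (g - 4)*(g^2 - 8*g + 16) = (g - 4)^2*(g - 4)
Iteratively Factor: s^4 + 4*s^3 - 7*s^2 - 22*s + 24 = (s + 3)*(s^3 + s^2 - 10*s + 8) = (s + 3)*(s + 4)*(s^2 - 3*s + 2) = (s - 2)*(s + 3)*(s + 4)*(s - 1)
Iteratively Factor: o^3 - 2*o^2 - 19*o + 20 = (o - 5)*(o^2 + 3*o - 4) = (o - 5)*(o + 4)*(o - 1)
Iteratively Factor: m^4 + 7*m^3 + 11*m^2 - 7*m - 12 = (m + 1)*(m^3 + 6*m^2 + 5*m - 12) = (m + 1)*(m + 3)*(m^2 + 3*m - 4) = (m + 1)*(m + 3)*(m + 4)*(m - 1)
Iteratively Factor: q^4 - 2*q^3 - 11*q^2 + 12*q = (q - 4)*(q^3 + 2*q^2 - 3*q) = q*(q - 4)*(q^2 + 2*q - 3) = q*(q - 4)*(q + 3)*(q - 1)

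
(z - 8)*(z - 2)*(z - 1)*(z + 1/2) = z^4 - 21*z^3/2 + 41*z^2/2 - 3*z - 8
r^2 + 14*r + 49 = (r + 7)^2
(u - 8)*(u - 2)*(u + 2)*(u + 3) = u^4 - 5*u^3 - 28*u^2 + 20*u + 96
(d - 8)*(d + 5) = d^2 - 3*d - 40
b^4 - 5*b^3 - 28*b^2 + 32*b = b*(b - 8)*(b - 1)*(b + 4)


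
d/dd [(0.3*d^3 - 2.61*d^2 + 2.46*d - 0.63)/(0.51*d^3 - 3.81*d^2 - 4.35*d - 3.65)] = (0.1881*d^4 - 5.1192*d^3 + 18.405*d^2 + 14.2524*d - 11.7195)/(0.2601*d^6 - 3.8862*d^5 + 10.0791*d^4 + 29.424*d^3 + 46.7355*d^2 + 31.755*d + 13.3225)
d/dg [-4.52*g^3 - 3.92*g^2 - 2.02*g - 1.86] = -13.56*g^2 - 7.84*g - 2.02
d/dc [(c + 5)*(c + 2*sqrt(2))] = 2*c + 2*sqrt(2) + 5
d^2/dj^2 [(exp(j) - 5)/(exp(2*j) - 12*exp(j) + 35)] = (exp(j) + 7)*exp(j)/(exp(3*j) - 21*exp(2*j) + 147*exp(j) - 343)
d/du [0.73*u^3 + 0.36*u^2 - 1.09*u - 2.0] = 2.19*u^2 + 0.72*u - 1.09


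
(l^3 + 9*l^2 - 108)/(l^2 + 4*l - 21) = (l^2 + 12*l + 36)/(l + 7)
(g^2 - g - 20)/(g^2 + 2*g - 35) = (g + 4)/(g + 7)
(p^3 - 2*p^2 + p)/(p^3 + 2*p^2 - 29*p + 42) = p*(p^2 - 2*p + 1)/(p^3 + 2*p^2 - 29*p + 42)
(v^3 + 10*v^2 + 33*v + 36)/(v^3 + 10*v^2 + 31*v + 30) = (v^2 + 7*v + 12)/(v^2 + 7*v + 10)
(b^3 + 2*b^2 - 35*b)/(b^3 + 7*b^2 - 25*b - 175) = b/(b + 5)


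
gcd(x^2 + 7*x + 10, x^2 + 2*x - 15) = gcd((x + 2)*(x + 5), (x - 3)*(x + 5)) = x + 5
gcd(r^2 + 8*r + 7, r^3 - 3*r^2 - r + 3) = r + 1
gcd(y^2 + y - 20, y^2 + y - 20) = y^2 + y - 20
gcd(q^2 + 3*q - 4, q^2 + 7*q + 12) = q + 4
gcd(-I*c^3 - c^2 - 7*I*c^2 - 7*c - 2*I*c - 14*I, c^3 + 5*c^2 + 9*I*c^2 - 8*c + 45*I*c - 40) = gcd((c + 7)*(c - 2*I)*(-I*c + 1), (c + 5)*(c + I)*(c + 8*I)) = c + I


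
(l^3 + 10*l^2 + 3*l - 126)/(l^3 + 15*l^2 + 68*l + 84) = (l - 3)/(l + 2)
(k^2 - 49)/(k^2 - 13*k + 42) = (k + 7)/(k - 6)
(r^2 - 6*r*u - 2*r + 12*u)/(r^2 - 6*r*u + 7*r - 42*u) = (r - 2)/(r + 7)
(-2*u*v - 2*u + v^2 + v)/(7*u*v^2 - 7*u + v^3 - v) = (-2*u + v)/(7*u*v - 7*u + v^2 - v)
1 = 1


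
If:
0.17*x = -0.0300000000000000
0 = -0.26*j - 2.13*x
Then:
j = 1.45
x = -0.18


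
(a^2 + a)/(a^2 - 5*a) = (a + 1)/(a - 5)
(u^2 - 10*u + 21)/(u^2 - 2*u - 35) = (u - 3)/(u + 5)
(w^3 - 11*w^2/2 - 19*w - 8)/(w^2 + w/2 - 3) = (2*w^2 - 15*w - 8)/(2*w - 3)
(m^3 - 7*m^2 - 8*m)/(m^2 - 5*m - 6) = m*(m - 8)/(m - 6)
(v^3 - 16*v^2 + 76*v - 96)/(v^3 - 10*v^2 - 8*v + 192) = (v - 2)/(v + 4)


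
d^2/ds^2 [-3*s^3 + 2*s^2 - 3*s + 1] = 4 - 18*s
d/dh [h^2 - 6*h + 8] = 2*h - 6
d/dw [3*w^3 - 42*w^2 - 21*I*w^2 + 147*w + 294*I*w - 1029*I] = 9*w^2 + 42*w*(-2 - I) + 147 + 294*I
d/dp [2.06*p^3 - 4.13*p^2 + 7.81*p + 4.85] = 6.18*p^2 - 8.26*p + 7.81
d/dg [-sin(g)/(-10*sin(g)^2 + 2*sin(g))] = -5*cos(g)/(2*(5*sin(g) - 1)^2)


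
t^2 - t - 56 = (t - 8)*(t + 7)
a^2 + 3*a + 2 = (a + 1)*(a + 2)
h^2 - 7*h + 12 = (h - 4)*(h - 3)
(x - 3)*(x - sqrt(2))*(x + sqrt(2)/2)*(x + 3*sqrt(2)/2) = x^4 - 3*x^3 + sqrt(2)*x^3 - 3*sqrt(2)*x^2 - 5*x^2/2 - 3*sqrt(2)*x/2 + 15*x/2 + 9*sqrt(2)/2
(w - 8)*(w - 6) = w^2 - 14*w + 48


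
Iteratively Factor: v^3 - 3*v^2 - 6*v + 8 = (v - 4)*(v^2 + v - 2) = (v - 4)*(v - 1)*(v + 2)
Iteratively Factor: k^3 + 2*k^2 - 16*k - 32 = (k + 2)*(k^2 - 16) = (k + 2)*(k + 4)*(k - 4)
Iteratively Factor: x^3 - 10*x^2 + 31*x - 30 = (x - 5)*(x^2 - 5*x + 6) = (x - 5)*(x - 3)*(x - 2)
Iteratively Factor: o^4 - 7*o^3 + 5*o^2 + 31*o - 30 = (o - 1)*(o^3 - 6*o^2 - o + 30) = (o - 3)*(o - 1)*(o^2 - 3*o - 10) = (o - 5)*(o - 3)*(o - 1)*(o + 2)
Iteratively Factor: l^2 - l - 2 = (l - 2)*(l + 1)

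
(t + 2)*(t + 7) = t^2 + 9*t + 14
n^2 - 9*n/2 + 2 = (n - 4)*(n - 1/2)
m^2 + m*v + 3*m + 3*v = (m + 3)*(m + v)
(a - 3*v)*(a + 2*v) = a^2 - a*v - 6*v^2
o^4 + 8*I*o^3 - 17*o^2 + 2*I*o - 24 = (o - I)*(o + 2*I)*(o + 3*I)*(o + 4*I)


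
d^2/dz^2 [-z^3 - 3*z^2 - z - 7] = -6*z - 6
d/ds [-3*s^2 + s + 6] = 1 - 6*s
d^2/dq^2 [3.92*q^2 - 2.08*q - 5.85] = 7.84000000000000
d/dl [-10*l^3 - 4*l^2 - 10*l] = -30*l^2 - 8*l - 10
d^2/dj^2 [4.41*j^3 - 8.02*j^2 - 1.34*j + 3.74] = 26.46*j - 16.04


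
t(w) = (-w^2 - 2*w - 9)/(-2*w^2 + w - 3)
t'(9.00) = -0.03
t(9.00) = 0.69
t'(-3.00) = 0.10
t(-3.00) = 0.50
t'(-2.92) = 0.11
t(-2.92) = 0.51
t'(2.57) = -0.51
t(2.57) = 1.52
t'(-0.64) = 1.62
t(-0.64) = 1.82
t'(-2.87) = 0.12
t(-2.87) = 0.51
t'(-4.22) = 0.03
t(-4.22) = 0.43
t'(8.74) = -0.03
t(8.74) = 0.70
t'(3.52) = -0.26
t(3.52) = 1.17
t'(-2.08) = 0.30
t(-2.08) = 0.67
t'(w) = (-2*w - 2)/(-2*w^2 + w - 3) + (4*w - 1)*(-w^2 - 2*w - 9)/(-2*w^2 + w - 3)^2 = 5*(-w^2 - 6*w + 3)/(4*w^4 - 4*w^3 + 13*w^2 - 6*w + 9)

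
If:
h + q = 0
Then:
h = -q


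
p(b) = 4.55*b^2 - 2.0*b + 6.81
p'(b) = 9.1*b - 2.0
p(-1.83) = 25.71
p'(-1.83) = -18.65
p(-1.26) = 16.55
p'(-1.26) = -13.47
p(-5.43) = 151.83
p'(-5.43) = -51.41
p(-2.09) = 30.86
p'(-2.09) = -21.02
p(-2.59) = 42.51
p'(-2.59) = -25.57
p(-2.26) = 34.57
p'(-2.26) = -22.57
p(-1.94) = 27.81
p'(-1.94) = -19.65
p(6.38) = 179.26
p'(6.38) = 56.06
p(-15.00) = 1060.56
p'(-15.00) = -138.50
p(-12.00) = 686.01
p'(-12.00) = -111.20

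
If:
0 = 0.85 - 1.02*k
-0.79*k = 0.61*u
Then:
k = 0.83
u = -1.08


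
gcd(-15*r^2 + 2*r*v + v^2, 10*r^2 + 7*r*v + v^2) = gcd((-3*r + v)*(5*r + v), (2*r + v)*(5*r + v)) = 5*r + v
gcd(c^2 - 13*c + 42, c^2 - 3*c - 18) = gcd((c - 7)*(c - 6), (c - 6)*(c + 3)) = c - 6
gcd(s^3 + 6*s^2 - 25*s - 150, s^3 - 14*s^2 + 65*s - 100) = s - 5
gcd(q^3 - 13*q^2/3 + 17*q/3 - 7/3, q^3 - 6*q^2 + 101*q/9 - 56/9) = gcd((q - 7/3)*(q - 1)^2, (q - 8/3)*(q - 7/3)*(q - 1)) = q^2 - 10*q/3 + 7/3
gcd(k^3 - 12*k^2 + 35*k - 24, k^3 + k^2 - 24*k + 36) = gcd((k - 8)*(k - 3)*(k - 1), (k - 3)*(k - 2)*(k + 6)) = k - 3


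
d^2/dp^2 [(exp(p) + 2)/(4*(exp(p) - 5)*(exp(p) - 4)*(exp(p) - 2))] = (4*exp(6*p) - 15*exp(5*p) - 273*exp(4*p) + 2058*exp(3*p) - 4428*exp(2*p) + 888*exp(p) + 4640)*exp(p)/(4*(exp(9*p) - 33*exp(8*p) + 477*exp(7*p) - 3959*exp(6*p) + 20766*exp(5*p) - 71292*exp(4*p) + 159992*exp(3*p) - 226080*exp(2*p) + 182400*exp(p) - 64000))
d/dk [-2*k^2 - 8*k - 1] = -4*k - 8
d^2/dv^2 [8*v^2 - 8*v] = 16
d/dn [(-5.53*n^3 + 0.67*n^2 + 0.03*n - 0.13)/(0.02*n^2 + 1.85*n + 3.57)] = (-0.1106*n^4 - 20.461*n^3 - 57.9874*n^2 + 4.789*n + 0.3476)/(0.0004*n^4 + 0.074*n^3 + 3.5653*n^2 + 13.209*n + 12.7449)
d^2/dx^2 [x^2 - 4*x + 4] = 2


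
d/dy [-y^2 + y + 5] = 1 - 2*y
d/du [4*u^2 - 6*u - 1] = 8*u - 6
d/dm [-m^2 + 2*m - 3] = 2 - 2*m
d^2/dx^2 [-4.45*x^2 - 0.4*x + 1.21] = -8.90000000000000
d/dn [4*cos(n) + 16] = -4*sin(n)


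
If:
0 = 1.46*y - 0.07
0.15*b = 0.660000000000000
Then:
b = 4.40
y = 0.05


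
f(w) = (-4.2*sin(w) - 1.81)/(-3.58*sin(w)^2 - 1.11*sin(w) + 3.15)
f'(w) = (7.16*sin(w)*cos(w) + 1.11*cos(w))*(-4.2*sin(w) - 1.81)/(-3.58*sin(w)^2 - 1.11*sin(w) + 3.15)^2 - 4.2*cos(w)/(-3.58*sin(w)^2 - 1.11*sin(w) + 3.15)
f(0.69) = -4.52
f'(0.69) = -23.14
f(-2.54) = 0.22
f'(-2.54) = 1.51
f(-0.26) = -0.23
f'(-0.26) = -1.22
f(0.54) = -2.43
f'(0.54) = -8.32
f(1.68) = 4.01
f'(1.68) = 2.11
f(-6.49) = -0.29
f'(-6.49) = -1.24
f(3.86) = 0.41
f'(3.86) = 1.83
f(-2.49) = 0.29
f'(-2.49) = 1.63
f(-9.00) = -0.03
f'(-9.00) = 1.26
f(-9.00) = -0.03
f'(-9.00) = 1.26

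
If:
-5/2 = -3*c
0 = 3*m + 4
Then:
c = 5/6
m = -4/3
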